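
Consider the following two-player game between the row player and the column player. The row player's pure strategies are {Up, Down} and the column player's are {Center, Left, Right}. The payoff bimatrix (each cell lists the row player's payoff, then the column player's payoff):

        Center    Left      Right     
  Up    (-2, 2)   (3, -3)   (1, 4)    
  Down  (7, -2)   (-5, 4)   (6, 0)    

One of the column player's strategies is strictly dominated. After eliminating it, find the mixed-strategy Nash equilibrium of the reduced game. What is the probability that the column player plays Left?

The column player's strategy Center is strictly dominated by Right: 4 > 2 and 0 > -2. Eliminate Center.
The row player's indifference between Up and Down determines the column player's mixing probability q:
  the row player's payoff from Up: q·3 + (1−q)·1 = 2q + 1
  the row player's payoff from Down: q·(-5) + (1−q)·6 = -11q + 6
  2q + 1 = -11q + 6  ⇒  13q = 5  ⇒  q = 5/13.

q = 5/13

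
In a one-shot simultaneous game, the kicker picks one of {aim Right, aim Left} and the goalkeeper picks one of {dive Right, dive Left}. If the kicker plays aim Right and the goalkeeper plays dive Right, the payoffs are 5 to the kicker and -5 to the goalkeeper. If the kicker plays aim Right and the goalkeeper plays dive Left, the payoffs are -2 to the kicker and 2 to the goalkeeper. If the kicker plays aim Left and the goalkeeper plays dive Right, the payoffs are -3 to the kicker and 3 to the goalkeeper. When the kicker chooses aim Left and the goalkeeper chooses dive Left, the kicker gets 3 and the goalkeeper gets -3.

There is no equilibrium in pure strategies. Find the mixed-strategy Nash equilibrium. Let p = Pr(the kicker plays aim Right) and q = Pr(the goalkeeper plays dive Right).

p = 6/13, q = 5/13

In a mixed equilibrium the goalkeeper is indifferent between dive Right and dive Left; this condition fixes p.
  the goalkeeper's expected payoff from dive Right: p·(-5) + (1−p)·3 = -8p + 3
  the goalkeeper's expected payoff from dive Left: p·2 + (1−p)·(-3) = 5p - 3
  -8p + 3 = 5p - 3  ⇒  -13p = -6  ⇒  p = 6/13.
The kicker's indifference between aim Right and aim Left determines the goalkeeper's mixing probability q:
  the kicker's payoff to aim Right: q·5 + (1−q)·(-2) = 7q - 2
  the kicker's payoff to aim Left: q·(-3) + (1−q)·3 = -6q + 3
  7q - 2 = -6q + 3  ⇒  13q = 5  ⇒  q = 5/13.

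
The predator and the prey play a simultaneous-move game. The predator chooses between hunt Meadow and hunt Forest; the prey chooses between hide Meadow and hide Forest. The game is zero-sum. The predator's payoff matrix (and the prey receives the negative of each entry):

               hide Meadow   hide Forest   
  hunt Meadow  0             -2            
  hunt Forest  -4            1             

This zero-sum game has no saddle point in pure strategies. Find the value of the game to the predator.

Set the predator's expected payoff from hunt Meadow equal to that from hunt Forest:
  the predator's payoff from hunt Meadow: q·0 + (1−q)·(-2) = 2q - 2
  the predator's payoff from hunt Forest: q·(-4) + (1−q)·1 = -5q + 1
  2q - 2 = -5q + 1  ⇒  7q = 3  ⇒  q = 3/7.
The value is the predator's expected payoff against this mix (using hunt Meadow): (3/7)·0 + (4/7)·(-2) = -8/7.

v = -8/7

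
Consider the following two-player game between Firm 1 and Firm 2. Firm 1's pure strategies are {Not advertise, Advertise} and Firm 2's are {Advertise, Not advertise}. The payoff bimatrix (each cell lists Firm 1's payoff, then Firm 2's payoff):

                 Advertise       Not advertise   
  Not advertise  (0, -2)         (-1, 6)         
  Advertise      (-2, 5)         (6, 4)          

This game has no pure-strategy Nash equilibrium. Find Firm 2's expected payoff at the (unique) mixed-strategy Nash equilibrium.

38/9

For Firm 2 to be willing to mix, Firm 2 must be indifferent between Advertise and Not advertise, which pins down Firm 1's mix.
  Firm 2's expected payoff from Advertise: p·(-2) + (1−p)·5 = -7p + 5
  Firm 2's expected payoff from Not advertise: p·6 + (1−p)·4 = 2p + 4
  -7p + 5 = 2p + 4  ⇒  -9p = -1  ⇒  p = 1/9.
At equilibrium Firm 2 is indifferent across columns, so Firm 2's payoff equals the payoff from Advertise: (1/9)·(-2) + (8/9)·5 = 38/9.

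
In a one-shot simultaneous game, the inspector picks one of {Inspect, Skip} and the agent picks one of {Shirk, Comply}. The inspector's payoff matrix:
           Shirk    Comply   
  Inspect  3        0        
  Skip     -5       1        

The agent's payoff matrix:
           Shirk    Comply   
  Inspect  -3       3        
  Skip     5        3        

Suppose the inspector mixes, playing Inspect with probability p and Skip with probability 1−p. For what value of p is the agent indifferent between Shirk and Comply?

The inspector's mix must leave the agent indifferent between Shirk and Comply.
  the agent's expected payoff from Shirk: p·(-3) + (1−p)·5 = -8p + 5
  the agent's expected payoff from Comply: p·3 + (1−p)·3 = 3
  -8p + 5 = 3  ⇒  -8p = -2  ⇒  p = 1/4.

p = 1/4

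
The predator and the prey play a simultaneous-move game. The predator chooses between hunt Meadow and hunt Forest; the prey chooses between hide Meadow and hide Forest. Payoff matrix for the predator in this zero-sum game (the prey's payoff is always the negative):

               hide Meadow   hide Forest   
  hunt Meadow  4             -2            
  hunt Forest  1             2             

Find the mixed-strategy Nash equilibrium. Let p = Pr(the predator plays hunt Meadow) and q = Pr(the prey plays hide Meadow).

p = 1/7, q = 4/7

In a mixed equilibrium the prey is indifferent between hide Meadow and hide Forest; this condition fixes p.
  the prey's payoff from hide Meadow: p·(-4) + (1−p)·(-1) = -3p - 1
  the prey's payoff from hide Forest: p·2 + (1−p)·(-2) = 4p - 2
  -3p - 1 = 4p - 2  ⇒  -7p = -1  ⇒  p = 1/7.
The predator's indifference between hunt Meadow and hunt Forest determines the prey's mixing probability q:
  the predator's expected payoff from hunt Meadow: q·4 + (1−q)·(-2) = 6q - 2
  the predator's expected payoff from hunt Forest: q·1 + (1−q)·2 = -q + 2
  6q - 2 = -q + 2  ⇒  7q = 4  ⇒  q = 4/7.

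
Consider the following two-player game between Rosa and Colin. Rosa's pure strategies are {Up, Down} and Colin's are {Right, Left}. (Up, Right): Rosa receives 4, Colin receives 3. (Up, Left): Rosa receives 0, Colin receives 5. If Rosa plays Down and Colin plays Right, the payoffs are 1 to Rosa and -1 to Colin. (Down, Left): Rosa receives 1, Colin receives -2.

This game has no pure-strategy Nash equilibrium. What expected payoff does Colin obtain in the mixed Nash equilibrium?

1/3

For Colin to be willing to mix, Colin must be indifferent between Right and Left, which pins down Rosa's mix.
  Colin's payoff from Right: p·3 + (1−p)·(-1) = 4p - 1
  Colin's payoff from Left: p·5 + (1−p)·(-2) = 7p - 2
  4p - 1 = 7p - 2  ⇒  -3p = -1  ⇒  p = 1/3.
At equilibrium Colin is indifferent across columns, so Colin's payoff equals the payoff from Right: (1/3)·3 + (2/3)·(-1) = 1/3.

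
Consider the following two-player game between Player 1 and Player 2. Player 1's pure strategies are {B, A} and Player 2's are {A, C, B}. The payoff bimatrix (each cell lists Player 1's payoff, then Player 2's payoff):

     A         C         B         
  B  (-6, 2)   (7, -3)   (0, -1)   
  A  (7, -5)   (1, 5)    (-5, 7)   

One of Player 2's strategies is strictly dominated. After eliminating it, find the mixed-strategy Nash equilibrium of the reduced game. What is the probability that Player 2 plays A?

Player 2's strategy C is strictly dominated by B: -1 > -3 and 7 > 5. Eliminate C.
Player 2's mix must leave Player 1 indifferent between B and A.
  Player 1's expected payoff from B: q·(-6) + (1−q)·0 = -6q
  Player 1's expected payoff from A: q·7 + (1−q)·(-5) = 12q - 5
  -6q = 12q - 5  ⇒  -18q = -5  ⇒  q = 5/18.

q = 5/18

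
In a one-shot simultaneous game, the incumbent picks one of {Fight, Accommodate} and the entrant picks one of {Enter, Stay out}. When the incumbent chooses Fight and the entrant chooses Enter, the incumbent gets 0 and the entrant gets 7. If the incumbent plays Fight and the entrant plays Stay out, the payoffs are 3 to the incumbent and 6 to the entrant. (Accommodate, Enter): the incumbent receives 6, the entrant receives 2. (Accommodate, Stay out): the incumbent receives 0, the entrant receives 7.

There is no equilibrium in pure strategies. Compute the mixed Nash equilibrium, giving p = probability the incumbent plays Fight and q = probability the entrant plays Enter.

Set the entrant's expected payoff from Enter equal to that from Stay out:
  the entrant's expected payoff from Enter: p·7 + (1−p)·2 = 5p + 2
  the entrant's expected payoff from Stay out: p·6 + (1−p)·7 = -p + 7
  5p + 2 = -p + 7  ⇒  6p = 5  ⇒  p = 5/6.
For the incumbent to be willing to mix, the incumbent must be indifferent between Fight and Accommodate, which pins down the entrant's mix.
  the incumbent's payoff to Fight: q·0 + (1−q)·3 = -3q + 3
  the incumbent's payoff to Accommodate: q·6 + (1−q)·0 = 6q
  -3q + 3 = 6q  ⇒  -9q = -3  ⇒  q = 1/3.

p = 5/6, q = 1/3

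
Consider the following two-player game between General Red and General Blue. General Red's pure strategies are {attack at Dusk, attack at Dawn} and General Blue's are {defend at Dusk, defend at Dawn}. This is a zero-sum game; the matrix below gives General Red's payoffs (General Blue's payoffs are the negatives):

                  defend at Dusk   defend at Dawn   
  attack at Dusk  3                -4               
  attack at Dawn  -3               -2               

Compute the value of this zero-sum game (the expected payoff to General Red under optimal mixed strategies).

General Blue's mix must leave General Red indifferent between attack at Dusk and attack at Dawn.
  General Red's payoff to attack at Dusk: q·3 + (1−q)·(-4) = 7q - 4
  General Red's payoff to attack at Dawn: q·(-3) + (1−q)·(-2) = -q - 2
  7q - 4 = -q - 2  ⇒  8q = 2  ⇒  q = 1/4.
The value is General Red's expected payoff against this mix (using attack at Dusk): (1/4)·3 + (3/4)·(-4) = -9/4.

v = -9/4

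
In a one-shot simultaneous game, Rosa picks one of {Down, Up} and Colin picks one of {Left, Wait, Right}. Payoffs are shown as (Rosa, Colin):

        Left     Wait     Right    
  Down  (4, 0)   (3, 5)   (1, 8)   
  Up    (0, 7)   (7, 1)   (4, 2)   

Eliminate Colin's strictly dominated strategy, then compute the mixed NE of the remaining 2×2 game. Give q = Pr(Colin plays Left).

q = 3/7

Colin's strategy Wait is strictly dominated by Right: 8 > 5 and 2 > 1. Eliminate Wait.
Colin's mix must leave Rosa indifferent between Down and Up.
  Rosa's expected payoff from Down: q·4 + (1−q)·1 = 3q + 1
  Rosa's expected payoff from Up: q·0 + (1−q)·4 = -4q + 4
  3q + 1 = -4q + 4  ⇒  7q = 3  ⇒  q = 3/7.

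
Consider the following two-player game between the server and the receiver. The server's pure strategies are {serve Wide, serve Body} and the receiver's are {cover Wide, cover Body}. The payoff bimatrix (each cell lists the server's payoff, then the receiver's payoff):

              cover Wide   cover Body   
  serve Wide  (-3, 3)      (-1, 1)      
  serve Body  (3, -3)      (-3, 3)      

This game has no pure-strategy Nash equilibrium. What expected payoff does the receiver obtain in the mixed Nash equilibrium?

For the receiver to be willing to mix, the receiver must be indifferent between cover Wide and cover Body, which pins down the server's mix.
  the receiver's expected payoff from cover Wide: p·3 + (1−p)·(-3) = 6p - 3
  the receiver's expected payoff from cover Body: p·1 + (1−p)·3 = -2p + 3
  6p - 3 = -2p + 3  ⇒  8p = 6  ⇒  p = 3/4.
At equilibrium the receiver is indifferent across columns, so the receiver's payoff equals the payoff from cover Wide: (3/4)·3 + (1/4)·(-3) = 3/2.

3/2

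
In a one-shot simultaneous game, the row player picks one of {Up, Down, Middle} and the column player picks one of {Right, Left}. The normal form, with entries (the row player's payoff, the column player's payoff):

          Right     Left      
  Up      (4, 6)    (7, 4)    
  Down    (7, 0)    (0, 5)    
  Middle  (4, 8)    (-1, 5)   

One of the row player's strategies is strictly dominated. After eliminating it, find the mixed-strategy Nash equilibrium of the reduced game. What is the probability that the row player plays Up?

The row player's strategy Middle is strictly dominated by Down: 7 > 4 and 0 > -1. Eliminate Middle.
The column player's indifference between Right and Left determines the row player's mixing probability p:
  the column player's expected payoff from Right: p·6 + (1−p)·0 = 6p
  the column player's expected payoff from Left: p·4 + (1−p)·5 = -p + 5
  6p = -p + 5  ⇒  7p = 5  ⇒  p = 5/7.

p = 5/7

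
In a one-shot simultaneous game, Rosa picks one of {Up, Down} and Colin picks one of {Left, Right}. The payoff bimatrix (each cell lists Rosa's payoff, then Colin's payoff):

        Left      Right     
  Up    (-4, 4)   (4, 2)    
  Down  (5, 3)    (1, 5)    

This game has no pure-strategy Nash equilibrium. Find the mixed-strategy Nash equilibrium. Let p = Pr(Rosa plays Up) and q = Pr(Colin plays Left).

p = 1/2, q = 1/4

In a mixed equilibrium Colin is indifferent between Left and Right; this condition fixes p.
  Colin's payoff from Left: p·4 + (1−p)·3 = p + 3
  Colin's payoff from Right: p·2 + (1−p)·5 = -3p + 5
  p + 3 = -3p + 5  ⇒  4p = 2  ⇒  p = 1/2.
In a mixed equilibrium Rosa is indifferent between Up and Down; this condition fixes q.
  Rosa's payoff to Up: q·(-4) + (1−q)·4 = -8q + 4
  Rosa's payoff to Down: q·5 + (1−q)·1 = 4q + 1
  -8q + 4 = 4q + 1  ⇒  -12q = -3  ⇒  q = 1/4.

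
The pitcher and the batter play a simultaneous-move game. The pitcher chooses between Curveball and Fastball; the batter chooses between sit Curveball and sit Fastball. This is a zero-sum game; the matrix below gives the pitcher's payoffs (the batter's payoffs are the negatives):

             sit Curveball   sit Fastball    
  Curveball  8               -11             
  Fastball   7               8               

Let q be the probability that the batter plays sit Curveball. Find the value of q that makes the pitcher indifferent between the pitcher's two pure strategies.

The batter's mix must leave the pitcher indifferent between Curveball and Fastball.
  the pitcher's payoff from Curveball: q·8 + (1−q)·(-11) = 19q - 11
  the pitcher's payoff from Fastball: q·7 + (1−q)·8 = -q + 8
  19q - 11 = -q + 8  ⇒  20q = 19  ⇒  q = 19/20.

q = 19/20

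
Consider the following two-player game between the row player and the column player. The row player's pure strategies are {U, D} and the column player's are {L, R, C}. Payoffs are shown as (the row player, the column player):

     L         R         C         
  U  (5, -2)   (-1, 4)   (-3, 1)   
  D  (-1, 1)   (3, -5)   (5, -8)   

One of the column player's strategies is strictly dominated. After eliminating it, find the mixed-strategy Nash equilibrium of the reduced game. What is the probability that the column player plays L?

q = 2/5

The column player's strategy C is strictly dominated by R: 4 > 1 and -5 > -8. Eliminate C.
Set the row player's expected payoff from U equal to that from D:
  the row player's expected payoff from U: q·5 + (1−q)·(-1) = 6q - 1
  the row player's expected payoff from D: q·(-1) + (1−q)·3 = -4q + 3
  6q - 1 = -4q + 3  ⇒  10q = 4  ⇒  q = 2/5.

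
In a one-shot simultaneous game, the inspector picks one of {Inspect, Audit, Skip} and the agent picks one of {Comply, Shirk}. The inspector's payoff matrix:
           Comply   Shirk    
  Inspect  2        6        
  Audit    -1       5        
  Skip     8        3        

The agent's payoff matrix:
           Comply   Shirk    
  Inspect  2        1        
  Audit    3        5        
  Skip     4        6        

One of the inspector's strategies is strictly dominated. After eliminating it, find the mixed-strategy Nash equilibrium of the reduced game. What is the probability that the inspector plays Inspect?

p = 2/3

The inspector's strategy Audit is strictly dominated by Inspect: 2 > -1 and 6 > 5. Eliminate Audit.
The agent's indifference between Comply and Shirk determines the inspector's mixing probability p:
  the agent's payoff from Comply: p·2 + (1−p)·4 = -2p + 4
  the agent's payoff from Shirk: p·1 + (1−p)·6 = -5p + 6
  -2p + 4 = -5p + 6  ⇒  3p = 2  ⇒  p = 2/3.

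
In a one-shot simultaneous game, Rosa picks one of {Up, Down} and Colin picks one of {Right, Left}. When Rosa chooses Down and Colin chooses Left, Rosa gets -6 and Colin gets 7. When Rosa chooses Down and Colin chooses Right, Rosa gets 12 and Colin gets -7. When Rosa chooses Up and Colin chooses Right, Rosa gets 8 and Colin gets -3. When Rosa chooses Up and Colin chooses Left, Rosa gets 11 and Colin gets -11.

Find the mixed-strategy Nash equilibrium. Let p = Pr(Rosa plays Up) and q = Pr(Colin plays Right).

Rosa's mix must leave Colin indifferent between Right and Left.
  Colin's payoff to Right: p·(-3) + (1−p)·(-7) = 4p - 7
  Colin's payoff to Left: p·(-11) + (1−p)·7 = -18p + 7
  4p - 7 = -18p + 7  ⇒  22p = 14  ⇒  p = 7/11.
Colin's mix must leave Rosa indifferent between Up and Down.
  Rosa's expected payoff from Up: q·8 + (1−q)·11 = -3q + 11
  Rosa's expected payoff from Down: q·12 + (1−q)·(-6) = 18q - 6
  -3q + 11 = 18q - 6  ⇒  -21q = -17  ⇒  q = 17/21.

p = 7/11, q = 17/21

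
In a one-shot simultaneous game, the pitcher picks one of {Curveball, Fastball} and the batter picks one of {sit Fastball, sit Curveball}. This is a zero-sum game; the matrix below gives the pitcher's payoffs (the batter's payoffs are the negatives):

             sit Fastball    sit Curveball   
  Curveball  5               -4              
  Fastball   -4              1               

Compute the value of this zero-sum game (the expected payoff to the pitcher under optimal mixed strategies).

Set the pitcher's expected payoff from Curveball equal to that from Fastball:
  the pitcher's payoff from Curveball: q·5 + (1−q)·(-4) = 9q - 4
  the pitcher's payoff from Fastball: q·(-4) + (1−q)·1 = -5q + 1
  9q - 4 = -5q + 1  ⇒  14q = 5  ⇒  q = 5/14.
The value is the pitcher's expected payoff against this mix (using Curveball): (5/14)·5 + (9/14)·(-4) = -11/14.

v = -11/14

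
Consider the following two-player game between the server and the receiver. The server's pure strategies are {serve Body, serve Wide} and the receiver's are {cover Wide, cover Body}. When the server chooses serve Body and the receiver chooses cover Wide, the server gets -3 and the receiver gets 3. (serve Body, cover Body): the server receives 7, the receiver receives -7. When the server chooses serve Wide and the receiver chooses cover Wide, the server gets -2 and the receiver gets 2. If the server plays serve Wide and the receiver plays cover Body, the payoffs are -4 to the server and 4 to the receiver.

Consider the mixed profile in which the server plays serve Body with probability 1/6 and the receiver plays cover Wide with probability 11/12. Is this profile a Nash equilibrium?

Check the receiver's indifference given the server's mix p = 1/6:
  payoff from cover Wide = 13/6; payoff from cover Body = 13/6 — equal.
Check the server's indifference given the receiver's mix q = 11/12:
  payoff from serve Body = -13/6; payoff from serve Wide = -13/6 — equal.
Both players are indifferent, so neither can profitably deviate.

Yes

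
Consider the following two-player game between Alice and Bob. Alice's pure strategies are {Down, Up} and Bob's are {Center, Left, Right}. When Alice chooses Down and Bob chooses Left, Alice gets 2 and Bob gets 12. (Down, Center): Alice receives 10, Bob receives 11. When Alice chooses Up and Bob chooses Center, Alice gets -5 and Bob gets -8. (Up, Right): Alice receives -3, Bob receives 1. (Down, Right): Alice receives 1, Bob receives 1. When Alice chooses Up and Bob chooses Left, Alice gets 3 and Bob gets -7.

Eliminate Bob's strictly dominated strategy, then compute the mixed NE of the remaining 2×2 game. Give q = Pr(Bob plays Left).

q = 4/5

Bob's strategy Center is strictly dominated by Left: 12 > 11 and -7 > -8. Eliminate Center.
Set Alice's expected payoff from Down equal to that from Up:
  Alice's expected payoff from Down: q·2 + (1−q)·1 = q + 1
  Alice's expected payoff from Up: q·3 + (1−q)·(-3) = 6q - 3
  q + 1 = 6q - 3  ⇒  -5q = -4  ⇒  q = 4/5.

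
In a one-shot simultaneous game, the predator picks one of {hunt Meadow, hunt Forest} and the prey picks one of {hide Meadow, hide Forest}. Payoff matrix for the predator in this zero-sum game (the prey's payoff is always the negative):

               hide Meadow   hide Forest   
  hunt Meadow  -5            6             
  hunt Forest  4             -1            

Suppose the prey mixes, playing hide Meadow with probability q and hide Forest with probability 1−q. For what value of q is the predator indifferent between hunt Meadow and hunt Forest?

q = 7/16

In a mixed equilibrium the predator is indifferent between hunt Meadow and hunt Forest; this condition fixes q.
  the predator's payoff from hunt Meadow: q·(-5) + (1−q)·6 = -11q + 6
  the predator's payoff from hunt Forest: q·4 + (1−q)·(-1) = 5q - 1
  -11q + 6 = 5q - 1  ⇒  -16q = -7  ⇒  q = 7/16.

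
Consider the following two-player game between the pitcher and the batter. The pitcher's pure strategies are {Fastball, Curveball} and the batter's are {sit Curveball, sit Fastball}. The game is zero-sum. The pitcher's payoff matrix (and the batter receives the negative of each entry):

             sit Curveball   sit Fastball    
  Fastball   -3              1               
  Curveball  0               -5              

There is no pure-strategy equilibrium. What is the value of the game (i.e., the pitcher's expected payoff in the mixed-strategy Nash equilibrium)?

v = -5/3

For the pitcher to be willing to mix, the pitcher must be indifferent between Fastball and Curveball, which pins down the batter's mix.
  the pitcher's payoff from Fastball: q·(-3) + (1−q)·1 = -4q + 1
  the pitcher's payoff from Curveball: q·0 + (1−q)·(-5) = 5q - 5
  -4q + 1 = 5q - 5  ⇒  -9q = -6  ⇒  q = 2/3.
The value is the pitcher's expected payoff against this mix (using Fastball): (2/3)·(-3) + (1/3)·1 = -5/3.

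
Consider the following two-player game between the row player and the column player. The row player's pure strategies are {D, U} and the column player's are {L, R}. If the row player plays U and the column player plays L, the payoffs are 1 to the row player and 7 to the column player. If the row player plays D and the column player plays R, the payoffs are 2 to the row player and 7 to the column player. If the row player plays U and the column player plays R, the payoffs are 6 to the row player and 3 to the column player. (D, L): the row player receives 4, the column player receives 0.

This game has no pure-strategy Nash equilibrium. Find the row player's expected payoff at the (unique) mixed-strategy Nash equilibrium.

22/7

The column player's mix must leave the row player indifferent between D and U.
  the row player's payoff from D: q·4 + (1−q)·2 = 2q + 2
  the row player's payoff from U: q·1 + (1−q)·6 = -5q + 6
  2q + 2 = -5q + 6  ⇒  7q = 4  ⇒  q = 4/7.
At equilibrium the row player is indifferent across rows, so the row player's payoff equals the payoff from D: (4/7)·4 + (3/7)·2 = 22/7.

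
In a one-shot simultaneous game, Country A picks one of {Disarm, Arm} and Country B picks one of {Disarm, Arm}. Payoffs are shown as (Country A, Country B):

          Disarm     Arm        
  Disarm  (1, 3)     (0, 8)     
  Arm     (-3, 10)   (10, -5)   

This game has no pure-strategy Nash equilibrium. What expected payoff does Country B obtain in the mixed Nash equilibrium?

19/4

For Country B to be willing to mix, Country B must be indifferent between Disarm and Arm, which pins down Country A's mix.
  Country B's payoff to Disarm: p·3 + (1−p)·10 = -7p + 10
  Country B's payoff to Arm: p·8 + (1−p)·(-5) = 13p - 5
  -7p + 10 = 13p - 5  ⇒  -20p = -15  ⇒  p = 3/4.
At equilibrium Country B is indifferent across columns, so Country B's payoff equals the payoff from Disarm: (3/4)·3 + (1/4)·10 = 19/4.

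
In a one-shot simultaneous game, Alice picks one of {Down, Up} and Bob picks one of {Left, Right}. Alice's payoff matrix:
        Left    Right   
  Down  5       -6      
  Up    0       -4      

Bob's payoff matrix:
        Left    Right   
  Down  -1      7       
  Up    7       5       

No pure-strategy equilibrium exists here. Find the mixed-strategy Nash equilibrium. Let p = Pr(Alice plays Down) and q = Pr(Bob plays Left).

p = 1/5, q = 2/7

For Bob to be willing to mix, Bob must be indifferent between Left and Right, which pins down Alice's mix.
  Bob's payoff to Left: p·(-1) + (1−p)·7 = -8p + 7
  Bob's payoff to Right: p·7 + (1−p)·5 = 2p + 5
  -8p + 7 = 2p + 5  ⇒  -10p = -2  ⇒  p = 1/5.
Bob's mix must leave Alice indifferent between Down and Up.
  Alice's expected payoff from Down: q·5 + (1−q)·(-6) = 11q - 6
  Alice's expected payoff from Up: q·0 + (1−q)·(-4) = 4q - 4
  11q - 6 = 4q - 4  ⇒  7q = 2  ⇒  q = 2/7.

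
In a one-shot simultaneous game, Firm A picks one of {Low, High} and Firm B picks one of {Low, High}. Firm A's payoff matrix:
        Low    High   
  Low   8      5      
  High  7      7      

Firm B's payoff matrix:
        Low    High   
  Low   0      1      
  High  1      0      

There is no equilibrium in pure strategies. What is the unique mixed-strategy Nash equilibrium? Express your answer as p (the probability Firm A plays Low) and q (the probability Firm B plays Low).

Firm B's indifference between Low and High determines Firm A's mixing probability p:
  Firm B's expected payoff from Low: p·0 + (1−p)·1 = -p + 1
  Firm B's expected payoff from High: p·1 + (1−p)·0 = p
  -p + 1 = p  ⇒  -2p = -1  ⇒  p = 1/2.
In a mixed equilibrium Firm A is indifferent between Low and High; this condition fixes q.
  Firm A's expected payoff from Low: q·8 + (1−q)·5 = 3q + 5
  Firm A's expected payoff from High: q·7 + (1−q)·7 = 7
  3q + 5 = 7  ⇒  3q = 2  ⇒  q = 2/3.

p = 1/2, q = 2/3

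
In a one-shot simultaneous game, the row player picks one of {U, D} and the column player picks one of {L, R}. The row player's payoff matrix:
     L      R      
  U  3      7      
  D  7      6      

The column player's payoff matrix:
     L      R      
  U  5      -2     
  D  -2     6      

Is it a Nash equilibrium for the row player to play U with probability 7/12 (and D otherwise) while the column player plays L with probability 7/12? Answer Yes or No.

No

Given the row player's mix p = 7/12, the column player's payoff from L is 25/12 but from R is 4/3. The column player strictly prefers L, so the column player would not mix.
So the proposed profile is not a Nash equilibrium.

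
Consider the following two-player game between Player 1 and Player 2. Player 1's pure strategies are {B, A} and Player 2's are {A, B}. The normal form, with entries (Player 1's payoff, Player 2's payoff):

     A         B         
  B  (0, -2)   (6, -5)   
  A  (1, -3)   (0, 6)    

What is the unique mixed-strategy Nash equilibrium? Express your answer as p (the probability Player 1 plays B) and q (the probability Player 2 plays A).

Set Player 2's expected payoff from A equal to that from B:
  Player 2's expected payoff from A: p·(-2) + (1−p)·(-3) = p - 3
  Player 2's expected payoff from B: p·(-5) + (1−p)·6 = -11p + 6
  p - 3 = -11p + 6  ⇒  12p = 9  ⇒  p = 3/4.
Player 1's indifference between B and A determines Player 2's mixing probability q:
  Player 1's payoff from B: q·0 + (1−q)·6 = -6q + 6
  Player 1's payoff from A: q·1 + (1−q)·0 = q
  -6q + 6 = q  ⇒  -7q = -6  ⇒  q = 6/7.

p = 3/4, q = 6/7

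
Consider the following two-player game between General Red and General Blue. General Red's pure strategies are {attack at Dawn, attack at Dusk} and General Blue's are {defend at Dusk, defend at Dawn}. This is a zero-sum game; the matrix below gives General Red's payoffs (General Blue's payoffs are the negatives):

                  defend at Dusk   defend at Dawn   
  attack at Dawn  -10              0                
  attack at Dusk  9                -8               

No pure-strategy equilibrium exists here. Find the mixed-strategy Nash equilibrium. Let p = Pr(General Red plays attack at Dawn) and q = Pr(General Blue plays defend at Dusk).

p = 17/27, q = 8/27

In a mixed equilibrium General Blue is indifferent between defend at Dusk and defend at Dawn; this condition fixes p.
  General Blue's payoff from defend at Dusk: p·10 + (1−p)·(-9) = 19p - 9
  General Blue's payoff from defend at Dawn: p·0 + (1−p)·8 = -8p + 8
  19p - 9 = -8p + 8  ⇒  27p = 17  ⇒  p = 17/27.
For General Red to be willing to mix, General Red must be indifferent between attack at Dawn and attack at Dusk, which pins down General Blue's mix.
  General Red's payoff to attack at Dawn: q·(-10) + (1−q)·0 = -10q
  General Red's payoff to attack at Dusk: q·9 + (1−q)·(-8) = 17q - 8
  -10q = 17q - 8  ⇒  -27q = -8  ⇒  q = 8/27.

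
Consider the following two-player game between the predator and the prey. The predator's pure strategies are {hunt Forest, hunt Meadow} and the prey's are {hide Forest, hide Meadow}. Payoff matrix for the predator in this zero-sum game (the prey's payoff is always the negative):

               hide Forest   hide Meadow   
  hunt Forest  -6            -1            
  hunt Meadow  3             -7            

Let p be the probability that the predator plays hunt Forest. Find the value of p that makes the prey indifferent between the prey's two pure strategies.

p = 2/3

The prey's indifference between hide Forest and hide Meadow determines the predator's mixing probability p:
  the prey's payoff from hide Forest: p·6 + (1−p)·(-3) = 9p - 3
  the prey's payoff from hide Meadow: p·1 + (1−p)·7 = -6p + 7
  9p - 3 = -6p + 7  ⇒  15p = 10  ⇒  p = 2/3.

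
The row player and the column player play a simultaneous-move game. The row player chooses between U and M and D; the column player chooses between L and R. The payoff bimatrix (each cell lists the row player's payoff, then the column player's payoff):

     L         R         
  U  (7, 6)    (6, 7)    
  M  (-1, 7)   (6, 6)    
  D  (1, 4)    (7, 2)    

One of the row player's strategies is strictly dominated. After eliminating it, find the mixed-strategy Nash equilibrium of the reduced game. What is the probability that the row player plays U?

The row player's strategy M is strictly dominated by D: 1 > -1 and 7 > 6. Eliminate M.
For the column player to be willing to mix, the column player must be indifferent between L and R, which pins down the row player's mix.
  the column player's payoff to L: p·6 + (1−p)·4 = 2p + 4
  the column player's payoff to R: p·7 + (1−p)·2 = 5p + 2
  2p + 4 = 5p + 2  ⇒  -3p = -2  ⇒  p = 2/3.

p = 2/3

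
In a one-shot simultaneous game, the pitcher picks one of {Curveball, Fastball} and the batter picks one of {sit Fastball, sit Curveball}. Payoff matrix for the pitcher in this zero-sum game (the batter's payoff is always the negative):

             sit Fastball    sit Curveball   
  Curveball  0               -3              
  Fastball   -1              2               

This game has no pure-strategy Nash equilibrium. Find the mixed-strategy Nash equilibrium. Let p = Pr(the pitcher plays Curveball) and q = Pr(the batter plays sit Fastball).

p = 1/2, q = 5/6

The pitcher's mix must leave the batter indifferent between sit Fastball and sit Curveball.
  the batter's payoff to sit Fastball: p·0 + (1−p)·1 = -p + 1
  the batter's payoff to sit Curveball: p·3 + (1−p)·(-2) = 5p - 2
  -p + 1 = 5p - 2  ⇒  -6p = -3  ⇒  p = 1/2.
For the pitcher to be willing to mix, the pitcher must be indifferent between Curveball and Fastball, which pins down the batter's mix.
  the pitcher's expected payoff from Curveball: q·0 + (1−q)·(-3) = 3q - 3
  the pitcher's expected payoff from Fastball: q·(-1) + (1−q)·2 = -3q + 2
  3q - 3 = -3q + 2  ⇒  6q = 5  ⇒  q = 5/6.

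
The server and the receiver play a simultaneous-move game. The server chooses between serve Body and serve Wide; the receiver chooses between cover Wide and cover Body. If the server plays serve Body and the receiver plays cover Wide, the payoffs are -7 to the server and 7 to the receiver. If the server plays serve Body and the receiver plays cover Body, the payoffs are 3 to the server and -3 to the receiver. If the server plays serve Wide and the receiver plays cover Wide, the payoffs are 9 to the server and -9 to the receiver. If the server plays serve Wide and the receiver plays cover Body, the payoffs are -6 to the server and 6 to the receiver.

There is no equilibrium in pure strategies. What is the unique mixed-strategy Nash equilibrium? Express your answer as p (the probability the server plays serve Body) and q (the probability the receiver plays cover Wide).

p = 3/5, q = 9/25

Set the receiver's expected payoff from cover Wide equal to that from cover Body:
  the receiver's payoff to cover Wide: p·7 + (1−p)·(-9) = 16p - 9
  the receiver's payoff to cover Body: p·(-3) + (1−p)·6 = -9p + 6
  16p - 9 = -9p + 6  ⇒  25p = 15  ⇒  p = 3/5.
The receiver's mix must leave the server indifferent between serve Body and serve Wide.
  the server's payoff to serve Body: q·(-7) + (1−q)·3 = -10q + 3
  the server's payoff to serve Wide: q·9 + (1−q)·(-6) = 15q - 6
  -10q + 3 = 15q - 6  ⇒  -25q = -9  ⇒  q = 9/25.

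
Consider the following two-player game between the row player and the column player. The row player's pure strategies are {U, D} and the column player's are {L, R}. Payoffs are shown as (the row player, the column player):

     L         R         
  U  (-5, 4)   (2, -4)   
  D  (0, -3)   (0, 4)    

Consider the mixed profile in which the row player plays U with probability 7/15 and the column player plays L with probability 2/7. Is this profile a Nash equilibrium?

Yes

Check the column player's indifference given the row player's mix p = 7/15:
  payoff from L = 4/15; payoff from R = 4/15 — equal.
Check the row player's indifference given the column player's mix q = 2/7:
  payoff from U = 0; payoff from D = 0 — equal.
Both players are indifferent, so neither can profitably deviate.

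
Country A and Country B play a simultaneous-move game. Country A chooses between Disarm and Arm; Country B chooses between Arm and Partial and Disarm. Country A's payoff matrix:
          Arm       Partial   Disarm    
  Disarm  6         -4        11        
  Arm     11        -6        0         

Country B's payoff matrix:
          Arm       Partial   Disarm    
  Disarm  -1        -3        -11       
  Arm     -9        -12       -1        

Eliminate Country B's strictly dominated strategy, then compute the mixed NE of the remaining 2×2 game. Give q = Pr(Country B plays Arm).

q = 11/16

Country B's strategy Partial is strictly dominated by Arm: -1 > -3 and -9 > -12. Eliminate Partial.
In a mixed equilibrium Country A is indifferent between Disarm and Arm; this condition fixes q.
  Country A's payoff to Disarm: q·6 + (1−q)·11 = -5q + 11
  Country A's payoff to Arm: q·11 + (1−q)·0 = 11q
  -5q + 11 = 11q  ⇒  -16q = -11  ⇒  q = 11/16.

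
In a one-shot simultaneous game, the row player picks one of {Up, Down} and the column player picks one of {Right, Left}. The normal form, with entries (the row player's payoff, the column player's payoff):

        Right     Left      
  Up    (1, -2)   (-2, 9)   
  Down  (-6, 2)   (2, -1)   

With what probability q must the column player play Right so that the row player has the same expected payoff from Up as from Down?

q = 4/11

The row player's indifference between Up and Down determines the column player's mixing probability q:
  the row player's expected payoff from Up: q·1 + (1−q)·(-2) = 3q - 2
  the row player's expected payoff from Down: q·(-6) + (1−q)·2 = -8q + 2
  3q - 2 = -8q + 2  ⇒  11q = 4  ⇒  q = 4/11.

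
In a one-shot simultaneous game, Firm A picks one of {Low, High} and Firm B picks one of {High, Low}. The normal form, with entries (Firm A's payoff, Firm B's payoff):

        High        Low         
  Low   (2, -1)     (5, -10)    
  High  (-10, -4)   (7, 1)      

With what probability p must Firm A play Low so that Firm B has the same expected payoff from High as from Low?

p = 5/14

Firm B's indifference between High and Low determines Firm A's mixing probability p:
  Firm B's expected payoff from High: p·(-1) + (1−p)·(-4) = 3p - 4
  Firm B's expected payoff from Low: p·(-10) + (1−p)·1 = -11p + 1
  3p - 4 = -11p + 1  ⇒  14p = 5  ⇒  p = 5/14.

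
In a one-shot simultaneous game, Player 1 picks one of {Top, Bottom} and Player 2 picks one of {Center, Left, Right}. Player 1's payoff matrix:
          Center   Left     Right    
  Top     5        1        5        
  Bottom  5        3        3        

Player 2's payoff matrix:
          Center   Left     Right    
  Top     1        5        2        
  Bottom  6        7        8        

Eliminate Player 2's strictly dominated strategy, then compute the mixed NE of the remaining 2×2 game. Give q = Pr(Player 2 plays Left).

Player 2's strategy Center is strictly dominated by Right: 2 > 1 and 8 > 6. Eliminate Center.
Player 2's mix must leave Player 1 indifferent between Top and Bottom.
  Player 1's expected payoff from Top: q·1 + (1−q)·5 = -4q + 5
  Player 1's expected payoff from Bottom: q·3 + (1−q)·3 = 3
  -4q + 5 = 3  ⇒  -4q = -2  ⇒  q = 1/2.

q = 1/2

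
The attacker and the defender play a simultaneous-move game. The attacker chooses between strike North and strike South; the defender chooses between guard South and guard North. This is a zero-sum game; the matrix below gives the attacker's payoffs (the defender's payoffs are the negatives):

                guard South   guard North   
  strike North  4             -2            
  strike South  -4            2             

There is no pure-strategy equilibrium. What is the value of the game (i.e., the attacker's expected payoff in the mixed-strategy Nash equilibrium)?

v = 0

In a mixed equilibrium the attacker is indifferent between strike North and strike South; this condition fixes q.
  the attacker's expected payoff from strike North: q·4 + (1−q)·(-2) = 6q - 2
  the attacker's expected payoff from strike South: q·(-4) + (1−q)·2 = -6q + 2
  6q - 2 = -6q + 2  ⇒  12q = 4  ⇒  q = 1/3.
The value is the attacker's expected payoff against this mix (using strike North): (1/3)·4 + (2/3)·(-2) = 0.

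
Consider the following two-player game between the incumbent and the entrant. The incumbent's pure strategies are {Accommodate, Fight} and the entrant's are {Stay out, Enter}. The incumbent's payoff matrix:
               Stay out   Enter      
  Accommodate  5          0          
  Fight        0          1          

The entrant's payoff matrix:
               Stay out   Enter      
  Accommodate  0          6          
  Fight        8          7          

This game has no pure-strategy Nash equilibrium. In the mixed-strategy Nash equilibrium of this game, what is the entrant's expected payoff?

48/7

The incumbent's mix must leave the entrant indifferent between Stay out and Enter.
  the entrant's payoff from Stay out: p·0 + (1−p)·8 = -8p + 8
  the entrant's payoff from Enter: p·6 + (1−p)·7 = -p + 7
  -8p + 8 = -p + 7  ⇒  -7p = -1  ⇒  p = 1/7.
At equilibrium the entrant is indifferent across columns, so the entrant's payoff equals the payoff from Stay out: (1/7)·0 + (6/7)·8 = 48/7.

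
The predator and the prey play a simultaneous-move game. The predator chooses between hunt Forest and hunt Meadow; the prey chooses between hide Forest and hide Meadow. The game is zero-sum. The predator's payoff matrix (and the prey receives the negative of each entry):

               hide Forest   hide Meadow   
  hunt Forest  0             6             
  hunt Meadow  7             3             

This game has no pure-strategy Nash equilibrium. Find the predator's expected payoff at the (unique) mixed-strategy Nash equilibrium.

For the predator to be willing to mix, the predator must be indifferent between hunt Forest and hunt Meadow, which pins down the prey's mix.
  the predator's payoff from hunt Forest: q·0 + (1−q)·6 = -6q + 6
  the predator's payoff from hunt Meadow: q·7 + (1−q)·3 = 4q + 3
  -6q + 6 = 4q + 3  ⇒  -10q = -3  ⇒  q = 3/10.
At equilibrium the predator is indifferent across rows, so the predator's payoff equals the payoff from hunt Forest: (3/10)·0 + (7/10)·6 = 21/5.

21/5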